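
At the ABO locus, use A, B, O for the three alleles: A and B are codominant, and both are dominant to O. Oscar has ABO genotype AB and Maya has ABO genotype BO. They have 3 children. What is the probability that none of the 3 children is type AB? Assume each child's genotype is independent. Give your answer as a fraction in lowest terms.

ABO cross AB × BO → 1/4 A, 1/2 B, 1/4 AB.
So P(type AB) = 1/4 per child.
P(not type AB) = 3/4 for one child; (3/4)^3 = 27/64.

27/64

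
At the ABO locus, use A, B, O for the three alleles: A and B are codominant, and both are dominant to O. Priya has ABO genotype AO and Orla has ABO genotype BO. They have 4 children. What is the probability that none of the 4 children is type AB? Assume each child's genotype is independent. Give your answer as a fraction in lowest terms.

ABO cross AO × BO → 1/4 O, 1/4 A, 1/4 B, 1/4 AB.
So P(type AB) = 1/4 per child.
P(not type AB) = 3/4 for one child; (3/4)^4 = 81/256.

81/256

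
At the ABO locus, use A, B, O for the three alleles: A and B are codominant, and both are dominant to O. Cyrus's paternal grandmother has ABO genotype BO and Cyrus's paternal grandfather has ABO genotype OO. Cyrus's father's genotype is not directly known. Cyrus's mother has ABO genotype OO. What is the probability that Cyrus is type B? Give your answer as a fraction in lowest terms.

1/4

Cyrus's father's ABO genotype from BO × OO: 1/2 BO, 1/2 OO.
Crossing each possibility with the mother OO and summing P(type B): 1/2·1/2 + 1/2·0 = 1/4.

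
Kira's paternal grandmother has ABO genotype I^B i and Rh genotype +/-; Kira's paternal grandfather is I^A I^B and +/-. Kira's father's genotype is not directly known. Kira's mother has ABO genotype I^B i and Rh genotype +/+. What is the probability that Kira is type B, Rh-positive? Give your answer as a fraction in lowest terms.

Kira's father's ABO genotype from I^B i × I^A I^B: 1/4 I^A I^B, 1/4 I^A i, 1/4 I^B I^B, 1/4 I^B i.
Crossing each possibility with the mother I^B i and summing P(type B): 1/4·1/2 + 1/4·1/4 + 1/4·1 + 1/4·3/4 = 5/8.
Similarly for Rh via the father's Rh distribution: P(Rh+) = 1.
Independent loci: 5/8 × 1 = 5/8.

5/8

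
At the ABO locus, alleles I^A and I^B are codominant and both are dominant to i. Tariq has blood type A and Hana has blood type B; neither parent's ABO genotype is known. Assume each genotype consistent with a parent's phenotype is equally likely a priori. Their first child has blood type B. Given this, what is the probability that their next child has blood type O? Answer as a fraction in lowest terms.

Possible genotypes: Tariq ∈ {I^A I^A, I^A i}; Hana ∈ {I^B I^B, I^B i}.
Weight each parental genotype pair by prior × P(type-B child):
  I^A i × I^B I^B: posterior weight 2/3; P(next child type O) = 0.
  I^A i × I^B i: posterior weight 1/3; P(next child type O) = 1/4.
Weighted sum = 1/12.

1/12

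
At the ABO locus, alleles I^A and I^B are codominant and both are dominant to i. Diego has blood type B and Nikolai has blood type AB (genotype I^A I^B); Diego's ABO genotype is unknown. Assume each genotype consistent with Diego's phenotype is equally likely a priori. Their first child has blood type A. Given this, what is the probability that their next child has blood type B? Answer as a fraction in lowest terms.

1/2

Possible genotypes: Diego ∈ {I^B I^B, I^B i}; Nikolai ∈ {I^A I^B}.
Weight each parental genotype pair by prior × P(type-A child):
  I^B i × I^A I^B: posterior weight 1; P(next child type B) = 1/2.
Weighted sum = 1/2.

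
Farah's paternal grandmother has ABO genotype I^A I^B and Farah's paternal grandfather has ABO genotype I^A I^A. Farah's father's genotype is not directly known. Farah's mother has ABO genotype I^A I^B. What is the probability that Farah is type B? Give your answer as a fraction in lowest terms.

Farah's father's ABO genotype from I^A I^B × I^A I^A: 1/2 I^A I^A, 1/2 I^A I^B.
Crossing each possibility with the mother I^A I^B and summing P(type B): 1/2·0 + 1/2·1/4 = 1/8.

1/8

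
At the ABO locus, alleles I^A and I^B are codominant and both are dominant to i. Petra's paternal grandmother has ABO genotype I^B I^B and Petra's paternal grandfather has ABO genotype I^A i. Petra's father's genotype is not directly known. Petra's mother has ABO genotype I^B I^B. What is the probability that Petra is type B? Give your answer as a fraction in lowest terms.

3/4

Petra's father's ABO genotype from I^B I^B × I^A i: 1/2 I^A I^B, 1/2 I^B i.
Crossing each possibility with the mother I^B I^B and summing P(type B): 1/2·1/2 + 1/2·1 = 3/4.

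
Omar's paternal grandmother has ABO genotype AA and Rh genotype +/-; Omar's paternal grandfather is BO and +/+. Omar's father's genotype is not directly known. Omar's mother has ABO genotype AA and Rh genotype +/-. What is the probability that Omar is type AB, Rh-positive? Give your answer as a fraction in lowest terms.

7/32

Omar's father's ABO genotype from AA × BO: 1/2 AB, 1/2 AO.
Crossing each possibility with the mother AA and summing P(type AB): 1/2·1/2 + 1/2·0 = 1/4.
Similarly for Rh via the father's Rh distribution: P(Rh+) = 7/8.
Independent loci: 1/4 × 7/8 = 7/32.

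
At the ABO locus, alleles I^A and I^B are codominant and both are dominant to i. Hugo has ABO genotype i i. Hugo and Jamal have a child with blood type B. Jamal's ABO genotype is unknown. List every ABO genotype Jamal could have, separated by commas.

I^A I^B, I^B I^B, I^B i

For each candidate genotype of Jamal, check whether crossing it with i i can produce every observed child phenotype.
  I^A I^A → possible child types {A} ✗
  I^A I^B → possible child types {A, B} ✓
  I^A i → possible child types {O, A} ✗
  I^B I^B → possible child types {B} ✓
  I^B i → possible child types {O, B} ✓
  i i → possible child types {O} ✗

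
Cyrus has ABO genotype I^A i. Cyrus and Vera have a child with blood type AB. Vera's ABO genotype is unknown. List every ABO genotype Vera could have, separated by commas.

For each candidate genotype of Vera, check whether crossing it with I^A i can produce every observed child phenotype.
  I^A I^A → possible child types {A} ✗
  I^A I^B → possible child types {A, B, AB} ✓
  I^A i → possible child types {O, A} ✗
  I^B I^B → possible child types {B, AB} ✓
  I^B i → possible child types {O, A, B, AB} ✓
  i i → possible child types {O, A} ✗

I^A I^B, I^B I^B, I^B i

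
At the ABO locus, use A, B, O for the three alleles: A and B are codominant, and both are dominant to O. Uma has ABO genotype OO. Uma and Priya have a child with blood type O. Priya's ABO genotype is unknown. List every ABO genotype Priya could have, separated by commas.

AO, BO, OO

For each candidate genotype of Priya, check whether crossing it with OO can produce every observed child phenotype.
  AA → possible child types {A} ✗
  AB → possible child types {A, B} ✗
  AO → possible child types {O, A} ✓
  BB → possible child types {B} ✗
  BO → possible child types {O, B} ✓
  OO → possible child types {O} ✓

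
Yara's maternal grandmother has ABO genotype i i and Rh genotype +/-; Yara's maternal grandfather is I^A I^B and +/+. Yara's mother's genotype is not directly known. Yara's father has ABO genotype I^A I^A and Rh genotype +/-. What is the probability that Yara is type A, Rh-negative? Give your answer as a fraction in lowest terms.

3/32

Yara's mother's ABO genotype from i i × I^A I^B: 1/2 I^A i, 1/2 I^B i.
Crossing each possibility with the father I^A I^A and summing P(type A): 1/2·1 + 1/2·1/2 = 3/4.
Similarly for Rh via the mother's Rh distribution: P(Rh-) = 1/8.
Independent loci: 3/4 × 1/8 = 3/32.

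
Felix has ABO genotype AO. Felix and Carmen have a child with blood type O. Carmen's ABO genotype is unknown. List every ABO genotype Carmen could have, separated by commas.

AO, BO, OO

For each candidate genotype of Carmen, check whether crossing it with AO can produce every observed child phenotype.
  AA → possible child types {A} ✗
  AB → possible child types {A, B, AB} ✗
  AO → possible child types {O, A} ✓
  BB → possible child types {B, AB} ✗
  BO → possible child types {O, A, B, AB} ✓
  OO → possible child types {O, A} ✓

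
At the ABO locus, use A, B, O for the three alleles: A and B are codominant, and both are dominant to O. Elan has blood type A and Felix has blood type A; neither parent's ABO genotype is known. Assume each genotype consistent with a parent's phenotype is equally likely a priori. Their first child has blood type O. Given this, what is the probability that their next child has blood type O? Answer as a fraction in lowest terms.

1/4

Possible genotypes: Elan ∈ {AA, AO}; Felix ∈ {AA, AO}.
Weight each parental genotype pair by prior × P(type-O child):
  AO × AO: posterior weight 1; P(next child type O) = 1/4.
Weighted sum = 1/4.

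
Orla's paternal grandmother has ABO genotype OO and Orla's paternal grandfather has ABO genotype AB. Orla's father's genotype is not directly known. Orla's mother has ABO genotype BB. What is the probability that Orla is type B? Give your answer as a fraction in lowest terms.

3/4

Orla's father's ABO genotype from OO × AB: 1/2 AO, 1/2 BO.
Crossing each possibility with the mother BB and summing P(type B): 1/2·1/2 + 1/2·1 = 3/4.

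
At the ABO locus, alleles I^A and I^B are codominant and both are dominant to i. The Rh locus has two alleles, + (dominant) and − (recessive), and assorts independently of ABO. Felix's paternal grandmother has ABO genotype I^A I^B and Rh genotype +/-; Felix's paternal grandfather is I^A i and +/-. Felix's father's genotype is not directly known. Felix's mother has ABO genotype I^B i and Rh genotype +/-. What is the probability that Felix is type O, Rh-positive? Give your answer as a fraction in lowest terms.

3/32

Felix's father's ABO genotype from I^A I^B × I^A i: 1/4 I^A I^A, 1/4 I^A I^B, 1/4 I^A i, 1/4 I^B i.
Crossing each possibility with the mother I^B i and summing P(type O): 1/4·0 + 1/4·0 + 1/4·1/4 + 1/4·1/4 = 1/8.
Similarly for Rh via the father's Rh distribution: P(Rh+) = 3/4.
Independent loci: 1/8 × 3/4 = 3/32.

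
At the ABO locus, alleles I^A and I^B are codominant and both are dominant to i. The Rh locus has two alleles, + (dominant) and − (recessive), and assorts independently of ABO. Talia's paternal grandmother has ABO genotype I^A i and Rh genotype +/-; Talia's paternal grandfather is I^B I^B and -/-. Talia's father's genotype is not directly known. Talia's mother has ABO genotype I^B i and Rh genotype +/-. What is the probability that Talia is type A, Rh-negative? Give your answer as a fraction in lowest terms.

3/64

Talia's father's ABO genotype from I^A i × I^B I^B: 1/2 I^A I^B, 1/2 I^B i.
Crossing each possibility with the mother I^B i and summing P(type A): 1/2·1/4 + 1/2·0 = 1/8.
Similarly for Rh via the father's Rh distribution: P(Rh-) = 3/8.
Independent loci: 1/8 × 3/8 = 3/64.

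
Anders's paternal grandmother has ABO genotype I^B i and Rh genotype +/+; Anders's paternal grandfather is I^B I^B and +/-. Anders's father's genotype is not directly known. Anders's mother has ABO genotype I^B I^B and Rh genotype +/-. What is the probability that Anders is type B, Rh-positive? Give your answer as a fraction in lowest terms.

7/8

Anders's father's ABO genotype from I^B i × I^B I^B: 1/2 I^B I^B, 1/2 I^B i.
Crossing each possibility with the mother I^B I^B and summing P(type B): 1/2·1 + 1/2·1 = 1.
Similarly for Rh via the father's Rh distribution: P(Rh+) = 7/8.
Independent loci: 1 × 7/8 = 7/8.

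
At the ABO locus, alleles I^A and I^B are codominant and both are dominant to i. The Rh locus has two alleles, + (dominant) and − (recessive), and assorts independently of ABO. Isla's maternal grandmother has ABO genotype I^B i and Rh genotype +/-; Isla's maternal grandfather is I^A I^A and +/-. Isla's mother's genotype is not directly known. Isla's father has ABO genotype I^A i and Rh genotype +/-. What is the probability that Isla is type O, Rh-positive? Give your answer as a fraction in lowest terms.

3/32

Isla's mother's ABO genotype from I^B i × I^A I^A: 1/2 I^A I^B, 1/2 I^A i.
Crossing each possibility with the father I^A i and summing P(type O): 1/2·0 + 1/2·1/4 = 1/8.
Similarly for Rh via the mother's Rh distribution: P(Rh+) = 3/4.
Independent loci: 1/8 × 3/4 = 3/32.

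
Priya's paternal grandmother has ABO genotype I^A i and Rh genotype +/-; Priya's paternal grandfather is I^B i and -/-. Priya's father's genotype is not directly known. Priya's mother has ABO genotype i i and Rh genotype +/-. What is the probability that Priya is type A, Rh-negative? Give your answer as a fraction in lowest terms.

3/32

Priya's father's ABO genotype from I^A i × I^B i: 1/4 I^A I^B, 1/4 I^A i, 1/4 I^B i, 1/4 i i.
Crossing each possibility with the mother i i and summing P(type A): 1/4·1/2 + 1/4·1/2 + 1/4·0 + 1/4·0 = 1/4.
Similarly for Rh via the father's Rh distribution: P(Rh-) = 3/8.
Independent loci: 1/4 × 3/8 = 3/32.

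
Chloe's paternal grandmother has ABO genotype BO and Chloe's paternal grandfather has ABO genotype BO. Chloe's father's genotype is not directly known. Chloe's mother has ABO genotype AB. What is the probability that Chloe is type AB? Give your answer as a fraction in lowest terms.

Chloe's father's ABO genotype from BO × BO: 1/4 BB, 1/2 BO, 1/4 OO.
Crossing each possibility with the mother AB and summing P(type AB): 1/4·1/2 + 1/2·1/4 + 1/4·0 = 1/4.

1/4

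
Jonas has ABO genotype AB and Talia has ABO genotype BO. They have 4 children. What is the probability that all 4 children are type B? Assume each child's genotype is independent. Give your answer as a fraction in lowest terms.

ABO cross AB × BO → 1/4 A, 1/2 B, 1/4 AB.
So P(type B) = 1/2 per child.
All 4 independent: (1/2)^4 = 1/16.

1/16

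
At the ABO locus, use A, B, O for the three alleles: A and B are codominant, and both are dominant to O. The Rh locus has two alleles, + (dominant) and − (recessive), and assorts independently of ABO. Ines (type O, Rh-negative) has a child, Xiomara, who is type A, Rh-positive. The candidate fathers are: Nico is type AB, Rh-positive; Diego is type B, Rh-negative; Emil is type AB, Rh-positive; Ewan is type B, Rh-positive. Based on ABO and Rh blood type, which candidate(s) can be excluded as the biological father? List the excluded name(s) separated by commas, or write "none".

Diego, Ewan

A candidate is excluded only if no genotype consistent with his phenotype could produce a type A, Rh-positive child with a type O, Rh-negative mother.
Diego (type B, Rh-): no genotype consistent with that phenotype can produce a type-A Rh+ child with a type-O mother.
Ewan (type B, Rh+): no genotype consistent with that phenotype can produce a type-A Rh+ child with a type-O mother.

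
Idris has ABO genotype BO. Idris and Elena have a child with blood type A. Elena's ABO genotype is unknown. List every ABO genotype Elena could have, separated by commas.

AA, AB, AO

For each candidate genotype of Elena, check whether crossing it with BO can produce every observed child phenotype.
  AA → possible child types {A, AB} ✓
  AB → possible child types {A, B, AB} ✓
  AO → possible child types {O, A, B, AB} ✓
  BB → possible child types {B} ✗
  BO → possible child types {O, B} ✗
  OO → possible child types {O, B} ✗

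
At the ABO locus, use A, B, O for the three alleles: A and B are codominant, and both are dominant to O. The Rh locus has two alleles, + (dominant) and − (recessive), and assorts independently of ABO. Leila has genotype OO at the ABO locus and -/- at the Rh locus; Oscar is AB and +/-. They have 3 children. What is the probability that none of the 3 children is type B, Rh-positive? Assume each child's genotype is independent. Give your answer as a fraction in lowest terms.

27/64

ABO cross OO × AB → 1/2 A, 1/2 B.
Rh cross -/- × +/- → 1/2 Rh+, 1/2 Rh-; so P(type B, Rh-positive) = 1/2 × 1/2 = 1/4 per child.
P(not type B, Rh-positive) = 3/4 for one child; (3/4)^3 = 27/64.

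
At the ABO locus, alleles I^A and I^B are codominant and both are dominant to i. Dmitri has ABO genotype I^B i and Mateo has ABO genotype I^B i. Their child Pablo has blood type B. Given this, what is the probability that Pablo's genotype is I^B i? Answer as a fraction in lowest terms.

Cross I^B i × I^B i → 1/4 I^B I^B, 1/2 I^B i, 1/4 i i.
Type-B genotypes among offspring: I^B I^B (1/4), I^B i (1/2); total 3/4.
P(I^B i | type B) = (1/2) / (3/4) = 2/3.

2/3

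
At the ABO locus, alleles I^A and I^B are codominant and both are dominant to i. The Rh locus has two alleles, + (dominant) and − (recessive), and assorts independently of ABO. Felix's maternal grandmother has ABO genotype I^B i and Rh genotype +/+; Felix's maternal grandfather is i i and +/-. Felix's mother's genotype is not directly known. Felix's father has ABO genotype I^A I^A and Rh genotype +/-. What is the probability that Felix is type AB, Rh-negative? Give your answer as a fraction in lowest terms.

Felix's mother's ABO genotype from I^B i × i i: 1/2 I^B i, 1/2 i i.
Crossing each possibility with the father I^A I^A and summing P(type AB): 1/2·1/2 + 1/2·0 = 1/4.
Similarly for Rh via the mother's Rh distribution: P(Rh-) = 1/8.
Independent loci: 1/4 × 1/8 = 1/32.

1/32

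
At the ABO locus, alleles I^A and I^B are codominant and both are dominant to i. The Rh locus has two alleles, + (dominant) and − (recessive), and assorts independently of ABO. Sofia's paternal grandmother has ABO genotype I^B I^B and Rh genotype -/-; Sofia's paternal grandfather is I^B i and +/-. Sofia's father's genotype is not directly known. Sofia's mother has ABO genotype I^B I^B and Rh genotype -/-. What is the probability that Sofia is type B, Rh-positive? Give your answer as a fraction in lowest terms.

1/4

Sofia's father's ABO genotype from I^B I^B × I^B i: 1/2 I^B I^B, 1/2 I^B i.
Crossing each possibility with the mother I^B I^B and summing P(type B): 1/2·1 + 1/2·1 = 1.
Similarly for Rh via the father's Rh distribution: P(Rh+) = 1/4.
Independent loci: 1 × 1/4 = 1/4.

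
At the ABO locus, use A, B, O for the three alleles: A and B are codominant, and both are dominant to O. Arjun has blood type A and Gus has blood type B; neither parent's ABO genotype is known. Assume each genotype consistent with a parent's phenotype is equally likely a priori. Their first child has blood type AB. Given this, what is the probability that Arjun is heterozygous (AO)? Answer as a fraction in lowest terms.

Possible genotypes: Arjun ∈ {AA, AO}; Gus ∈ {BB, BO}.
Weight each parental genotype pair by prior × P(type-AB child):
  AA × BB: posterior weight 4/9.
  AA × BO: posterior weight 2/9.
  AO × BB: posterior weight 2/9.
  AO × BO: posterior weight 1/9.
Sum the posterior weight over pairs where Arjun is AO: 1/3.

1/3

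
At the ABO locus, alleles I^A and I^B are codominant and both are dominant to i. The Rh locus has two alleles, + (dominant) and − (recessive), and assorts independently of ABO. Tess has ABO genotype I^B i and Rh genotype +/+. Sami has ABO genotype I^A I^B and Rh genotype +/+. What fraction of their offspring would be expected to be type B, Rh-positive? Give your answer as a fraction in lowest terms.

ABO cross I^B i × I^A I^B → offspring phenotypes: 1/4 A, 1/2 B, 1/4 AB.
Rh cross +/+ × +/+ → 1 Rh+.
Independent loci: P(type B, Rh-positive) = 1/2 × 1 = 1/2.

1/2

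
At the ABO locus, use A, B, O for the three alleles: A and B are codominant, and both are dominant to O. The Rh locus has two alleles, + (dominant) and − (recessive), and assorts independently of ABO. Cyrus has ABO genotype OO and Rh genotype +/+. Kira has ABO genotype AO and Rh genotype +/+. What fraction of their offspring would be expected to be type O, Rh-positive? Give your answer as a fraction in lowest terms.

1/2

ABO cross OO × AO → offspring phenotypes: 1/2 O, 1/2 A.
Rh cross +/+ × +/+ → 1 Rh+.
Independent loci: P(type O, Rh-positive) = 1/2 × 1 = 1/2.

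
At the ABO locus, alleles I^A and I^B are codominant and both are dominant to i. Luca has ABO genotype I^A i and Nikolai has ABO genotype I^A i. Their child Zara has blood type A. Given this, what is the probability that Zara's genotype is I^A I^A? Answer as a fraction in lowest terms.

Cross I^A i × I^A i → 1/4 I^A I^A, 1/2 I^A i, 1/4 i i.
Type-A genotypes among offspring: I^A I^A (1/4), I^A i (1/2); total 3/4.
P(I^A I^A | type A) = (1/4) / (3/4) = 1/3.

1/3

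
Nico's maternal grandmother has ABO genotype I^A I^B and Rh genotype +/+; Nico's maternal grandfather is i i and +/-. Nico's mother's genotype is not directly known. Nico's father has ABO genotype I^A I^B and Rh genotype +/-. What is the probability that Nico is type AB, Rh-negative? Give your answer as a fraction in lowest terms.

1/32

Nico's mother's ABO genotype from I^A I^B × i i: 1/2 I^A i, 1/2 I^B i.
Crossing each possibility with the father I^A I^B and summing P(type AB): 1/2·1/4 + 1/2·1/4 = 1/4.
Similarly for Rh via the mother's Rh distribution: P(Rh-) = 1/8.
Independent loci: 1/4 × 1/8 = 1/32.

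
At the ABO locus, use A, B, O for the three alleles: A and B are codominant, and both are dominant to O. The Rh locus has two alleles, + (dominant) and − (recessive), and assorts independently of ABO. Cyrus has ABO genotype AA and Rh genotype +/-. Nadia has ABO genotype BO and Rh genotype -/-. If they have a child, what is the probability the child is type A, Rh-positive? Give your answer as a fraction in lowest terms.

1/4

ABO cross AA × BO → offspring phenotypes: 1/2 A, 1/2 AB.
Rh cross +/- × -/- → 1/2 Rh+, 1/2 Rh-.
Independent loci: P(type A, Rh-positive) = 1/2 × 1/2 = 1/4.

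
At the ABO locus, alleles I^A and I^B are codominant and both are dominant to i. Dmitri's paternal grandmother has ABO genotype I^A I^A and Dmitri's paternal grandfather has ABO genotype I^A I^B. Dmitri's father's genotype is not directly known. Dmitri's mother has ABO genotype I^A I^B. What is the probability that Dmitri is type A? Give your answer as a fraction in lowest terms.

3/8

Dmitri's father's ABO genotype from I^A I^A × I^A I^B: 1/2 I^A I^A, 1/2 I^A I^B.
Crossing each possibility with the mother I^A I^B and summing P(type A): 1/2·1/2 + 1/2·1/4 = 3/8.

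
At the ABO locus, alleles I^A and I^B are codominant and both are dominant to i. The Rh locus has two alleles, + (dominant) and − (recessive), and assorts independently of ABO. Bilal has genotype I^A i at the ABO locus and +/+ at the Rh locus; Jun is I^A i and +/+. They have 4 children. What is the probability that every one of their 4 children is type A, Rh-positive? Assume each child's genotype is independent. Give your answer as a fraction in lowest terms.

81/256

ABO cross I^A i × I^A i → 1/4 O, 3/4 A.
Rh cross +/+ × +/+ → 1 Rh+; so P(type A, Rh-positive) = 3/4 × 1 = 3/4 per child.
All 4 independent: (3/4)^4 = 81/256.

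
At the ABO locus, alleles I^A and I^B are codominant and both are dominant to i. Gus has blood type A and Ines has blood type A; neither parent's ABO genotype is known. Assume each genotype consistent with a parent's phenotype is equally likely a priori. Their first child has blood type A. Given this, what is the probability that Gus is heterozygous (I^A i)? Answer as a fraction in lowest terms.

Possible genotypes: Gus ∈ {I^A I^A, I^A i}; Ines ∈ {I^A I^A, I^A i}.
Weight each parental genotype pair by prior × P(type-A child):
  I^A I^A × I^A I^A: posterior weight 4/15.
  I^A I^A × I^A i: posterior weight 4/15.
  I^A i × I^A I^A: posterior weight 4/15.
  I^A i × I^A i: posterior weight 1/5.
Sum the posterior weight over pairs where Gus is I^A i: 7/15.

7/15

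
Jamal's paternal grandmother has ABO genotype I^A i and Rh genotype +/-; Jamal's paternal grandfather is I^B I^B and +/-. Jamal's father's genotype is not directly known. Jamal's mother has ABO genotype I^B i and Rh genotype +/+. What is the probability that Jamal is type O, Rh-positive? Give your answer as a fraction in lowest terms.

1/8

Jamal's father's ABO genotype from I^A i × I^B I^B: 1/2 I^A I^B, 1/2 I^B i.
Crossing each possibility with the mother I^B i and summing P(type O): 1/2·0 + 1/2·1/4 = 1/8.
Similarly for Rh via the father's Rh distribution: P(Rh+) = 1.
Independent loci: 1/8 × 1 = 1/8.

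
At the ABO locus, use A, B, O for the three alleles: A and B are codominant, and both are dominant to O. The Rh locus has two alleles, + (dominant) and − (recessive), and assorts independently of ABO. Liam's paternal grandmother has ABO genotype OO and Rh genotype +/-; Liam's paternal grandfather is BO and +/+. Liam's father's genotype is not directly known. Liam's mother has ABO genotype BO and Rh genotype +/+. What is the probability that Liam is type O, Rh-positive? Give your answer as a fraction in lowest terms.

Liam's father's ABO genotype from OO × BO: 1/2 BO, 1/2 OO.
Crossing each possibility with the mother BO and summing P(type O): 1/2·1/4 + 1/2·1/2 = 3/8.
Similarly for Rh via the father's Rh distribution: P(Rh+) = 1.
Independent loci: 3/8 × 1 = 3/8.

3/8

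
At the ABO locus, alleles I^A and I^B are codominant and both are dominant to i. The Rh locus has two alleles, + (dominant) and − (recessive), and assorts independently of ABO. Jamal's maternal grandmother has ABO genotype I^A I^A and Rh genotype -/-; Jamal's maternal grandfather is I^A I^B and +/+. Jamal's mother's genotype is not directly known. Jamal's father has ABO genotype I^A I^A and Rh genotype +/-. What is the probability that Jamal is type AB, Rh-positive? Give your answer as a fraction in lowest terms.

3/16

Jamal's mother's ABO genotype from I^A I^A × I^A I^B: 1/2 I^A I^A, 1/2 I^A I^B.
Crossing each possibility with the father I^A I^A and summing P(type AB): 1/2·0 + 1/2·1/2 = 1/4.
Similarly for Rh via the mother's Rh distribution: P(Rh+) = 3/4.
Independent loci: 1/4 × 3/4 = 3/16.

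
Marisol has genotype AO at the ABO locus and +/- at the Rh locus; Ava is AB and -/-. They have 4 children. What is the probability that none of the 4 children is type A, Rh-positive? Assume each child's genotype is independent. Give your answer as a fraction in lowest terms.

ABO cross AO × AB → 1/2 A, 1/4 B, 1/4 AB.
Rh cross +/- × -/- → 1/2 Rh+, 1/2 Rh-; so P(type A, Rh-positive) = 1/2 × 1/2 = 1/4 per child.
P(not type A, Rh-positive) = 3/4 for one child; (3/4)^4 = 81/256.

81/256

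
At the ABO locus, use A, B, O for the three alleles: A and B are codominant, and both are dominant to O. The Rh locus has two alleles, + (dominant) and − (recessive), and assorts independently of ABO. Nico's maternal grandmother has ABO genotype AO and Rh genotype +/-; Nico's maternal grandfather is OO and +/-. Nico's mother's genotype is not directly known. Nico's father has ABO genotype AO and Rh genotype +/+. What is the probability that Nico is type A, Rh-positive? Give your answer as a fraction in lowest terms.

Nico's mother's ABO genotype from AO × OO: 1/2 AO, 1/2 OO.
Crossing each possibility with the father AO and summing P(type A): 1/2·3/4 + 1/2·1/2 = 5/8.
Similarly for Rh via the mother's Rh distribution: P(Rh+) = 1.
Independent loci: 5/8 × 1 = 5/8.

5/8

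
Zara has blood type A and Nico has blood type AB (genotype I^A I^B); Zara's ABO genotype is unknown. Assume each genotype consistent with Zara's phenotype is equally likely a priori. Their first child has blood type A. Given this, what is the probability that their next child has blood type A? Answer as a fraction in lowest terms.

1/2

Possible genotypes: Zara ∈ {I^A I^A, I^A i}; Nico ∈ {I^A I^B}.
Weight each parental genotype pair by prior × P(type-A child):
  I^A I^A × I^A I^B: posterior weight 1/2; P(next child type A) = 1/2.
  I^A i × I^A I^B: posterior weight 1/2; P(next child type A) = 1/2.
Weighted sum = 1/2.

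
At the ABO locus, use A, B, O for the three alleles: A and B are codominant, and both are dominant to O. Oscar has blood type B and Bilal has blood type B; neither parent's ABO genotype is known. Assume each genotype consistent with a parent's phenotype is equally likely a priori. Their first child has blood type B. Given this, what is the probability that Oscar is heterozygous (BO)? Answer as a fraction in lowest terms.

7/15

Possible genotypes: Oscar ∈ {BB, BO}; Bilal ∈ {BB, BO}.
Weight each parental genotype pair by prior × P(type-B child):
  BB × BB: posterior weight 4/15.
  BB × BO: posterior weight 4/15.
  BO × BB: posterior weight 4/15.
  BO × BO: posterior weight 1/5.
Sum the posterior weight over pairs where Oscar is BO: 7/15.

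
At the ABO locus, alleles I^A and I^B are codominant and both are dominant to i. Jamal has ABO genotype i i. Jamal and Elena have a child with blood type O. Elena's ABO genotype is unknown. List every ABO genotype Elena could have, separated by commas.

I^A i, I^B i, i i

For each candidate genotype of Elena, check whether crossing it with i i can produce every observed child phenotype.
  I^A I^A → possible child types {A} ✗
  I^A I^B → possible child types {A, B} ✗
  I^A i → possible child types {O, A} ✓
  I^B I^B → possible child types {B} ✗
  I^B i → possible child types {O, B} ✓
  i i → possible child types {O} ✓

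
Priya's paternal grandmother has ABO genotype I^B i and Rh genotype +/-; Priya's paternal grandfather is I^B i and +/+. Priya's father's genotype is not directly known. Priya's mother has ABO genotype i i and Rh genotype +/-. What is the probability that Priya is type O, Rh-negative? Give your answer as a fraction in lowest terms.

Priya's father's ABO genotype from I^B i × I^B i: 1/4 I^B I^B, 1/2 I^B i, 1/4 i i.
Crossing each possibility with the mother i i and summing P(type O): 1/4·0 + 1/2·1/2 + 1/4·1 = 1/2.
Similarly for Rh via the father's Rh distribution: P(Rh-) = 1/8.
Independent loci: 1/2 × 1/8 = 1/16.

1/16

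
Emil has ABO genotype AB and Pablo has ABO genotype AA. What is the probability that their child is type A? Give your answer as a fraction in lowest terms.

ABO cross AB × AA → offspring phenotypes: 1/2 A, 1/2 AB.
So P(type A) = 1/2.

1/2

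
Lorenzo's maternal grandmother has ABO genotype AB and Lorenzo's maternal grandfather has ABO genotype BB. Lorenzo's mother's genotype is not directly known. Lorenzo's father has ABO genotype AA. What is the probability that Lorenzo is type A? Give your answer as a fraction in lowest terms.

Lorenzo's mother's ABO genotype from AB × BB: 1/2 AB, 1/2 BB.
Crossing each possibility with the father AA and summing P(type A): 1/2·1/2 + 1/2·0 = 1/4.

1/4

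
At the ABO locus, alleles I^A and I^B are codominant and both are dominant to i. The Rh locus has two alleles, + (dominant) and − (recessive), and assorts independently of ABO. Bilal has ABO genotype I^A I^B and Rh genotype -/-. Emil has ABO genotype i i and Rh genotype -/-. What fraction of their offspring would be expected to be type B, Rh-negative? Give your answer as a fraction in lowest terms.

1/2

ABO cross I^A I^B × i i → offspring phenotypes: 1/2 A, 1/2 B.
Rh cross -/- × -/- → 1 Rh-.
Independent loci: P(type B, Rh-negative) = 1/2 × 1 = 1/2.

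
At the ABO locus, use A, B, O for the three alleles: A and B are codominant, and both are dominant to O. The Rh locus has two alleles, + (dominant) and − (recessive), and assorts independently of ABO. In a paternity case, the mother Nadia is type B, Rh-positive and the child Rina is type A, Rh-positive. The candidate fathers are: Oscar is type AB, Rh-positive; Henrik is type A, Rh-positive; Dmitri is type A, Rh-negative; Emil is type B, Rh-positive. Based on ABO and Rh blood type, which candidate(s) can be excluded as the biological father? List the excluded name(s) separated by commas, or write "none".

Emil

A candidate is excluded only if no genotype consistent with his phenotype could produce a type A, Rh-positive child with a type B, Rh-positive mother.
Emil (type B, Rh+): no genotype consistent with that phenotype can produce a type-A Rh+ child with a type-B mother.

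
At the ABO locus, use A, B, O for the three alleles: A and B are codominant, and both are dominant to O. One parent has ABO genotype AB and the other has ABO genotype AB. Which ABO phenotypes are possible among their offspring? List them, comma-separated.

Gametes from AB × AB give offspring ABO genotypes AA, AB, BB, i.e. phenotypes A, B, AB.

A, B, AB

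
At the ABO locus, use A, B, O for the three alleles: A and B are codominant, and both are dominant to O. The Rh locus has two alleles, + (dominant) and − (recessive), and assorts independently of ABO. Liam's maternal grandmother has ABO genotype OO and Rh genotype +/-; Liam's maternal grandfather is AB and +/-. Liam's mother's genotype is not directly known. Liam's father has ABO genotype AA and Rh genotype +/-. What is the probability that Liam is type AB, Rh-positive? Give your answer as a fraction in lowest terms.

Liam's mother's ABO genotype from OO × AB: 1/2 AO, 1/2 BO.
Crossing each possibility with the father AA and summing P(type AB): 1/2·0 + 1/2·1/2 = 1/4.
Similarly for Rh via the mother's Rh distribution: P(Rh+) = 3/4.
Independent loci: 1/4 × 3/4 = 3/16.

3/16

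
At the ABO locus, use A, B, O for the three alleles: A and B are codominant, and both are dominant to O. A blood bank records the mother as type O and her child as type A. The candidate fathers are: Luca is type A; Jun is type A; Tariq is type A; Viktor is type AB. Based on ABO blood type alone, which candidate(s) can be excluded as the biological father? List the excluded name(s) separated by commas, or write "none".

none

A candidate is excluded only if no genotype consistent with his phenotype could produce a type A child with a type O mother.
Every candidate has at least one consistent genotype combination, so none can be excluded.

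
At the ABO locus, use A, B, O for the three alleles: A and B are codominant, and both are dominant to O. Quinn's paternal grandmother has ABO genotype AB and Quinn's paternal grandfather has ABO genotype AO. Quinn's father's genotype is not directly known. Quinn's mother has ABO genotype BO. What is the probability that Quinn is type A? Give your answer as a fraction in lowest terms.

Quinn's father's ABO genotype from AB × AO: 1/4 AA, 1/4 AB, 1/4 AO, 1/4 BO.
Crossing each possibility with the mother BO and summing P(type A): 1/4·1/2 + 1/4·1/4 + 1/4·1/4 + 1/4·0 = 1/4.

1/4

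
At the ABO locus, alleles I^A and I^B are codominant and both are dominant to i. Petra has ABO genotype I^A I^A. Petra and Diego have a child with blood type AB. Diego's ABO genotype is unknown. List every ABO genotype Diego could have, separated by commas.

For each candidate genotype of Diego, check whether crossing it with I^A I^A can produce every observed child phenotype.
  I^A I^A → possible child types {A} ✗
  I^A I^B → possible child types {A, AB} ✓
  I^A i → possible child types {A} ✗
  I^B I^B → possible child types {AB} ✓
  I^B i → possible child types {A, AB} ✓
  i i → possible child types {A} ✗

I^A I^B, I^B I^B, I^B i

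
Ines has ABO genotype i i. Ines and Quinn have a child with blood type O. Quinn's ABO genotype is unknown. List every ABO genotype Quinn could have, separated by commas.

I^A i, I^B i, i i

For each candidate genotype of Quinn, check whether crossing it with i i can produce every observed child phenotype.
  I^A I^A → possible child types {A} ✗
  I^A I^B → possible child types {A, B} ✗
  I^A i → possible child types {O, A} ✓
  I^B I^B → possible child types {B} ✗
  I^B i → possible child types {O, B} ✓
  i i → possible child types {O} ✓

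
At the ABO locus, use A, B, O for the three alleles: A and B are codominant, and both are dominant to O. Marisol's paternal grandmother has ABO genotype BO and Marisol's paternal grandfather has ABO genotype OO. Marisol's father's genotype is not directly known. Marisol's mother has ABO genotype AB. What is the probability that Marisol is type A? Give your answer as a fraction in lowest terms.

3/8

Marisol's father's ABO genotype from BO × OO: 1/2 BO, 1/2 OO.
Crossing each possibility with the mother AB and summing P(type A): 1/2·1/4 + 1/2·1/2 = 3/8.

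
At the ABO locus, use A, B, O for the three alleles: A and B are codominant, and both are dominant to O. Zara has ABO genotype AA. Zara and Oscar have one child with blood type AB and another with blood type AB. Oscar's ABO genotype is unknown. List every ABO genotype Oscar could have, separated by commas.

AB, BB, BO

For each candidate genotype of Oscar, check whether crossing it with AA can produce every observed child phenotype.
  AA → possible child types {A} ✗
  AB → possible child types {A, AB} ✓
  AO → possible child types {A} ✗
  BB → possible child types {AB} ✓
  BO → possible child types {A, AB} ✓
  OO → possible child types {A} ✗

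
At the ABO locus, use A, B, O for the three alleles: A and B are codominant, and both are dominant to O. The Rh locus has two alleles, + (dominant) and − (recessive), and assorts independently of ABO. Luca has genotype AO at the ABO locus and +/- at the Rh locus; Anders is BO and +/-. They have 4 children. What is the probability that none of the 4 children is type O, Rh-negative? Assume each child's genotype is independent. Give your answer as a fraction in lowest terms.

50625/65536

ABO cross AO × BO → 1/4 O, 1/4 A, 1/4 B, 1/4 AB.
Rh cross +/- × +/- → 3/4 Rh+, 1/4 Rh-; so P(type O, Rh-negative) = 1/4 × 1/4 = 1/16 per child.
P(not type O, Rh-negative) = 15/16 for one child; (15/16)^4 = 50625/65536.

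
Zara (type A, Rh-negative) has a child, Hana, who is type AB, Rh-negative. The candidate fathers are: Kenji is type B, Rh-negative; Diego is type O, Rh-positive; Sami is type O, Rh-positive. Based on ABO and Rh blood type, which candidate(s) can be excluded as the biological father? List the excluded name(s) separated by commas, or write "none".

A candidate is excluded only if no genotype consistent with his phenotype could produce a type AB, Rh-negative child with a type A, Rh-negative mother.
Diego (type O, Rh+): no genotype consistent with that phenotype can produce a type-AB Rh- child with a type-A mother.
Sami (type O, Rh+): no genotype consistent with that phenotype can produce a type-AB Rh- child with a type-A mother.

Diego, Sami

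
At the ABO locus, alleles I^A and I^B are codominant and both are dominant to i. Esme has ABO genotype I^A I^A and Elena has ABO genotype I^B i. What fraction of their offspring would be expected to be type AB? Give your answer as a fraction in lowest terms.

1/2

ABO cross I^A I^A × I^B i → offspring phenotypes: 1/2 A, 1/2 AB.
So P(type AB) = 1/2.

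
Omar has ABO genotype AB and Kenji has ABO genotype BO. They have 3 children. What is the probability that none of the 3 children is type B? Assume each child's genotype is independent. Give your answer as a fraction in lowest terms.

ABO cross AB × BO → 1/4 A, 1/2 B, 1/4 AB.
So P(type B) = 1/2 per child.
P(not type B) = 1/2 for one child; (1/2)^3 = 1/8.

1/8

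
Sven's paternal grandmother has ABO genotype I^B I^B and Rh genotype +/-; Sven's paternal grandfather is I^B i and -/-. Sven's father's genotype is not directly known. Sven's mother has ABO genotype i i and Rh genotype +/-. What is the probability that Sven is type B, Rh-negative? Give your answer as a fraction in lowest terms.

9/32

Sven's father's ABO genotype from I^B I^B × I^B i: 1/2 I^B I^B, 1/2 I^B i.
Crossing each possibility with the mother i i and summing P(type B): 1/2·1 + 1/2·1/2 = 3/4.
Similarly for Rh via the father's Rh distribution: P(Rh-) = 3/8.
Independent loci: 3/4 × 3/8 = 9/32.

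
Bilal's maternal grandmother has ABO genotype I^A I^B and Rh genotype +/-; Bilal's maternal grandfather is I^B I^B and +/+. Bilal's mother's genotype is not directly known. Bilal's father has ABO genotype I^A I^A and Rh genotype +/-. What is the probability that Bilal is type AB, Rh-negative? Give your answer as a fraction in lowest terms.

Bilal's mother's ABO genotype from I^A I^B × I^B I^B: 1/2 I^A I^B, 1/2 I^B I^B.
Crossing each possibility with the father I^A I^A and summing P(type AB): 1/2·1/2 + 1/2·1 = 3/4.
Similarly for Rh via the mother's Rh distribution: P(Rh-) = 1/8.
Independent loci: 3/4 × 1/8 = 3/32.

3/32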